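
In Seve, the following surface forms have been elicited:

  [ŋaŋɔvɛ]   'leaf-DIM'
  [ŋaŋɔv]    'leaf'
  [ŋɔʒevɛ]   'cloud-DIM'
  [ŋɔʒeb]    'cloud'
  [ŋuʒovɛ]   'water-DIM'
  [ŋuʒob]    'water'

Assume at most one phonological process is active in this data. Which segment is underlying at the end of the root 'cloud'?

/b/

'cloud' shows [v] ~ [b] at the end of the stem ([ŋɔʒevɛ] vs [ŋɔʒeb]).
But 'leaf' keeps [v] in both environments ([ŋaŋɔvɛ], [ŋaŋɔv]), so there is no rule changing /v/ to [b] in isolation.
The alternation reflects intervocalic spirantization: voiced stops become fricatives between vowels. /b/ is underlying.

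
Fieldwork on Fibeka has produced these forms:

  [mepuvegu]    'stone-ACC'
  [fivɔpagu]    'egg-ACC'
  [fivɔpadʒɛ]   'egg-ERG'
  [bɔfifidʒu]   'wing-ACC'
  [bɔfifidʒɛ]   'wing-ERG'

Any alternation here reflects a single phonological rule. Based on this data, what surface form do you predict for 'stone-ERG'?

In [fivɔpagu] and [fivɔpadʒɛ] the final segment of 'egg' alternates: [g] ~ [dʒ].
Compare 'wing', with invariant [dʒ] in [bɔfifidʒu] and [bɔfifidʒɛ]: an analysis with underlying /dʒ/ and a rule producing [g] before the ACC suffix would wrongly predict alternation here too.
The underlying segment must be /g/; /g/ becomes palato-alveolar [dʒ] before a front vowel, yielding [dʒ] there.
The one attested form of 'stone', [mepuvegu], shows underlying /mepuveg/. Applying the same rule before a front vowel gives [mepuvedʒɛ].

[mepuvedʒɛ]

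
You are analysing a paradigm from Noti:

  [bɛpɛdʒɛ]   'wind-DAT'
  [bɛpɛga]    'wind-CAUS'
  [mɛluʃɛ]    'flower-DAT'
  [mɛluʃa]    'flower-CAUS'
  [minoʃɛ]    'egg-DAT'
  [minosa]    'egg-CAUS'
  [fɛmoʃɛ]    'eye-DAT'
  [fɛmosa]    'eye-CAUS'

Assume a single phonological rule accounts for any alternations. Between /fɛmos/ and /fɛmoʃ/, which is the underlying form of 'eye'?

'eye' shows [ʃ] ~ [s] at the end of the stem ([fɛmoʃɛ] vs [fɛmosa]).
The stem 'flower' ([mɛluʃɛ], [mɛluʃa]) shows [ʃ] unchanged in both environments, so [ʃ] cannot be basic with [s] derived before the CAUS suffix.
Therefore /s/ is basic and [ʃ] is derived by palatalization before a front vowel (/g/ and /s/ become palato-alveolar [dʒ] and [ʃ] before a front vowel).

/fɛmos/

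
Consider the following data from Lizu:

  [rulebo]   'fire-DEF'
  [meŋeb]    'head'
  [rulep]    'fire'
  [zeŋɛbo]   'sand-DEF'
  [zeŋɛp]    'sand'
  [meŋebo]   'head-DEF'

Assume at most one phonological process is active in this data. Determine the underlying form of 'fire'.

In [rulebo] and [rulep] the final segment of 'fire' alternates: [b] ~ [p].
But 'head' keeps [b] in both environments ([meŋebo], [meŋeb]), so there is no rule changing /b/ to [p] in isolation.
So /p/ is underlying, and a rule of intervocalic voicing — voiceless stops become voiced between vowels — gives [b].

/rulep/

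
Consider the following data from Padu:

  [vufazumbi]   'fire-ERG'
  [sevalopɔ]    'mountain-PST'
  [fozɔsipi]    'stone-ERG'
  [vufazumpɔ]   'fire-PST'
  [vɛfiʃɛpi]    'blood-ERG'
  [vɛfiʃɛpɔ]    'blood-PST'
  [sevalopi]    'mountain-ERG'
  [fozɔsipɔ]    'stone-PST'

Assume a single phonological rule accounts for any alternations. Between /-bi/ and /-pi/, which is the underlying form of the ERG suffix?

The ERG morpheme has two allomorphs, [-bi] and [-pi].
The PST suffix, which begins with [p], is invariant after every stem; so [p] is not altered by any rule here.
The ERG suffix is therefore /-bi/ underlyingly, with post-vocalic devoicing: voiced stops become voiceless after a vowel.

/-bi/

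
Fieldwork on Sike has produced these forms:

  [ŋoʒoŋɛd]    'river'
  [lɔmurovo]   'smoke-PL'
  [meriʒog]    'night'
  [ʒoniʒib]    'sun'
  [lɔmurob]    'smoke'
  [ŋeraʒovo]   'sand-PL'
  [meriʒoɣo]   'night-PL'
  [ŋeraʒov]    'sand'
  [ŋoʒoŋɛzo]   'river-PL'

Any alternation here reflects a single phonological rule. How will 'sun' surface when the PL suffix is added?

[ʒoniʒivo]

'smoke' shows [b] ~ [v] at the end of the stem ([lɔmurob] vs [lɔmurovo]).
If /v/ were underlying and a rule turned it into [b] in isolation, 'sand' would also alternate; but it has [v] in both [ŋeraʒov] and [ŋeraʒovo].
The alternation reflects intervocalic spirantization: voiced stops become fricatives between vowels. /b/ is underlying.
The one attested form of 'sun', [ʒoniʒib], shows underlying /ʒoniʒib/. Applying the same rule between vowels gives [ʒoniʒivo].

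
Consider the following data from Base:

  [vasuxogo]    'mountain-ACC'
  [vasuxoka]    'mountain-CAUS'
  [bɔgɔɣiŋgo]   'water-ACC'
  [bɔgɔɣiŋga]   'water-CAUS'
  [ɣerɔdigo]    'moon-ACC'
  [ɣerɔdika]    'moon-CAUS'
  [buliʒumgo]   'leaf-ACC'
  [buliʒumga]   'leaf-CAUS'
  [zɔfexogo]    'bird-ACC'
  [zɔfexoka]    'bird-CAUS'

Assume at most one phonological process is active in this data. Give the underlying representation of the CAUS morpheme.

/-ka/

The CAUS suffix surfaces as [-ga] and [-ka], depending on the final segment of the stem.
The ACC suffix, which begins with [g], is invariant after every stem; so [g] is not altered by any rule here.
The CAUS suffix is therefore /-ka/ underlyingly, with post-nasal voicing: voiceless stops become voiced after a nasal.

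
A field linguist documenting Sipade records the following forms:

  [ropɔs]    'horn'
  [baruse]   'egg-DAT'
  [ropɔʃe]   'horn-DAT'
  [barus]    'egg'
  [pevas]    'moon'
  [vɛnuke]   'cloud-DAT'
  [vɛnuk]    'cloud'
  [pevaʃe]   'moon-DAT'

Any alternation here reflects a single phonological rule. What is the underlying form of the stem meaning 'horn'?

/ropɔʃ/

In [ropɔʃe] and [ropɔs] the final segment of 'horn' alternates: [ʃ] ~ [s].
Compare 'egg', with invariant [s] in [baruse] and [barus]: an analysis with underlying /s/ and a rule producing [ʃ] before the DAT suffix would wrongly predict alternation here too.
So /ʃ/ is underlying, and a rule of depalatalization — palato-alveolar /ʃ/ becomes [s] when no front vowel follows — gives [s].
Hence 'horn' is /ropɔʃ/ underlyingly.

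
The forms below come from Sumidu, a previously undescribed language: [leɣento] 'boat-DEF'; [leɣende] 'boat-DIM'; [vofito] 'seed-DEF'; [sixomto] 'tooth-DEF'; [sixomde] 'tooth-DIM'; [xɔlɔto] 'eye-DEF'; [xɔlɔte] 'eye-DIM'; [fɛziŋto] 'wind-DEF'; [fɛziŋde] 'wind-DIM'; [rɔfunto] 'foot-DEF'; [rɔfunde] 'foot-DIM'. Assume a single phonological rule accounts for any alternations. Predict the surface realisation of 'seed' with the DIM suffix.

The DIM suffix surfaces as [-de] and [-te], depending on the final segment of the stem.
By contrast the DEF suffix keeps its initial [t] throughout — that segment must be underlying.
The DIM suffix is therefore /-de/ underlyingly, with post-vocalic devoicing: voiced stops become voiceless after a vowel.
After 'seed', which ends in a vowel, the suffix surfaces as [-te], giving [vofite].

[vofite]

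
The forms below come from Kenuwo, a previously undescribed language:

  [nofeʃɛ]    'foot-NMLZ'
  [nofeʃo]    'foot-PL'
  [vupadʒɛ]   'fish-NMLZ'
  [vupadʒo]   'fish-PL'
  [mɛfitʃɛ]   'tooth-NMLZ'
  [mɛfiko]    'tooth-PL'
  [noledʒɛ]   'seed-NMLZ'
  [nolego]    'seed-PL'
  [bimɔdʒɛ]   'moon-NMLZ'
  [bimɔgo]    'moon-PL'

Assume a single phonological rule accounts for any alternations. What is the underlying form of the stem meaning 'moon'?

'moon' shows [dʒ] ~ [g] at the end of the stem ([bimɔdʒɛ] vs [bimɔgo]).
The stem 'fish' ([vupadʒɛ], [vupadʒo]) shows [dʒ] unchanged in both environments, so [dʒ] cannot be basic with [g] derived before the PL suffix.
The alternation reflects palatalization before a front vowel: /k/ and /g/ become palato-alveolar [tʃ] and [dʒ] before a front vowel. /g/ is underlying.
So 'moon' = /bimɔg/.

/bimɔg/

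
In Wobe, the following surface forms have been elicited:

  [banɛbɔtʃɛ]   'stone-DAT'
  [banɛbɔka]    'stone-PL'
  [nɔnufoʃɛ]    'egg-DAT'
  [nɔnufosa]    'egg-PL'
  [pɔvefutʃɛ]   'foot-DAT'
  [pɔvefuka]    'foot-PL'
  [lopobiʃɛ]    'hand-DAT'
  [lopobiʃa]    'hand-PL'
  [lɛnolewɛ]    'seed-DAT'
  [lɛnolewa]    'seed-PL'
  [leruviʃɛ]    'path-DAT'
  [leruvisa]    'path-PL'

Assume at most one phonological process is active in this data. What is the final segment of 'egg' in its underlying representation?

In [nɔnufoʃɛ] and [nɔnufosa] the final segment of 'egg' alternates: [ʃ] ~ [s].
But 'hand' keeps [ʃ] in both environments ([lopobiʃɛ], [lopobiʃa]), so there is no rule changing /ʃ/ to [s] before the PL suffix.
The alternation reflects palatalization before a front vowel: /k/ and /s/ become palato-alveolar [tʃ] and [ʃ] before a front vowel. /s/ is underlying.

/s/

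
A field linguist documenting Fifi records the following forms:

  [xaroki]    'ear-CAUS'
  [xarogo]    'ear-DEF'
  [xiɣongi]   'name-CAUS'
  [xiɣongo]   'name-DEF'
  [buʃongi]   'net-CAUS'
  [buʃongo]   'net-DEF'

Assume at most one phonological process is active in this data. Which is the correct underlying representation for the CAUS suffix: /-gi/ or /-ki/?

The CAUS morpheme has two allomorphs, [-gi] and [-ki].
By contrast the DEF suffix keeps its initial [g] throughout — that segment must be underlying.
The CAUS suffix is therefore /-ki/ underlyingly, with post-nasal voicing: voiceless stops become voiced after a nasal.

/-ki/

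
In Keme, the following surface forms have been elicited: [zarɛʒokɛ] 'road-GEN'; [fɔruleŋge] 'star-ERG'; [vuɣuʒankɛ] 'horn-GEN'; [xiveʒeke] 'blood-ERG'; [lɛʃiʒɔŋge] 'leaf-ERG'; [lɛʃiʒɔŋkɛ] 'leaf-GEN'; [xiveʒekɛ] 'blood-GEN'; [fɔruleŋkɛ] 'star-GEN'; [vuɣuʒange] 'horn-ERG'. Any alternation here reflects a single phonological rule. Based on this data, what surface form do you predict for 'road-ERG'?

[zarɛʒoke]

The ERG suffix surfaces as [-ge] and [-ke], depending on the final segment of the stem.
By contrast the GEN suffix keeps its initial [k] throughout — that segment must be underlying.
The ERG suffix is therefore /-ge/ underlyingly, with post-vocalic devoicing: voiced stops become voiceless after a vowel.
After 'road', which ends in a vowel, the suffix surfaces as [-ke], giving [zarɛʒoke].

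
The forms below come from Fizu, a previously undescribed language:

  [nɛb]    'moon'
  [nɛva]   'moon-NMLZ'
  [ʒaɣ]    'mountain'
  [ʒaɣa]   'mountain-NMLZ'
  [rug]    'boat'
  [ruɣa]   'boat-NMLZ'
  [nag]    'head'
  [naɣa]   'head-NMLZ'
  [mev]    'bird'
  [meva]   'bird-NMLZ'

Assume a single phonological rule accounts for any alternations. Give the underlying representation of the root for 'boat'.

The root 'boat' surfaces as [rug] and [ruɣa], with a stem-final [g] ~ [ɣ] alternation.
But 'mountain' keeps [ɣ] in both environments ([ʒaɣ], [ʒaɣa]), so there is no rule changing /ɣ/ to [g] in isolation.
Therefore /g/ is basic and [ɣ] is derived by intervocalic spirantization (voiced stops become fricatives between vowels).

/rug/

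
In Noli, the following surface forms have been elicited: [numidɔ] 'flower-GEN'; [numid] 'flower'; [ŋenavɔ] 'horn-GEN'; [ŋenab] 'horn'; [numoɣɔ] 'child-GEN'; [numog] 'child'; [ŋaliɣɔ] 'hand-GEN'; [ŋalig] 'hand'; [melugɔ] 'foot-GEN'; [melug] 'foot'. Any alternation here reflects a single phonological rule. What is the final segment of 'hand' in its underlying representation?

/ɣ/

The root 'hand' surfaces as [ŋaliɣɔ] and [ŋalig], with a stem-final [ɣ] ~ [g] alternation.
The stem 'foot' ([melugɔ], [melug]) shows [g] unchanged in both environments, so [g] cannot be basic with [ɣ] derived before the GEN suffix.
The underlying segment must be /ɣ/; voiced fricatives become stops word-finally, yielding [g] there.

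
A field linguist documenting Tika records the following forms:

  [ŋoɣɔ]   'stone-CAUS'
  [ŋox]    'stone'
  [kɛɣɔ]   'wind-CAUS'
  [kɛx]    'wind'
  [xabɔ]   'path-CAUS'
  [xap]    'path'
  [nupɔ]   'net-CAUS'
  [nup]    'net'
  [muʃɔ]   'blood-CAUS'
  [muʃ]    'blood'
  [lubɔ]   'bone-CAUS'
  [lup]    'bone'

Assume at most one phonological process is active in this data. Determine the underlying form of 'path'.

'path' shows [b] ~ [p] at the end of the stem ([xabɔ] vs [xap]).
But 'net' keeps [p] in both environments ([nupɔ], [nup]), so there is no rule changing /p/ to [b] before the CAUS suffix.
The alternation reflects word-final obstruent devoicing: voiced obstruents become voiceless word-finally. /b/ is underlying.

/xab/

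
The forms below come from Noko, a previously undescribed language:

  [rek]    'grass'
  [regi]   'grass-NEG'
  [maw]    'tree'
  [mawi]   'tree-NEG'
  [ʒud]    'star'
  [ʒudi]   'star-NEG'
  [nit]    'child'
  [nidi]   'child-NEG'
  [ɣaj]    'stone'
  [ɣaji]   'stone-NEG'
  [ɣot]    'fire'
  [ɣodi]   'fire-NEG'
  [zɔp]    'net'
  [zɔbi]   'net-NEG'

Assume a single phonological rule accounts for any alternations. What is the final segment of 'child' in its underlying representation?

The stem for 'child' ends in [t] in [nit] but [d] in [nidi].
The stem 'star' ([ʒud], [ʒudi]) shows [d] unchanged in both environments, so [d] cannot be basic with [t] derived in isolation.
So /t/ is underlying, and a rule of intervocalic voicing — voiceless stops become voiced between vowels — gives [d].

/t/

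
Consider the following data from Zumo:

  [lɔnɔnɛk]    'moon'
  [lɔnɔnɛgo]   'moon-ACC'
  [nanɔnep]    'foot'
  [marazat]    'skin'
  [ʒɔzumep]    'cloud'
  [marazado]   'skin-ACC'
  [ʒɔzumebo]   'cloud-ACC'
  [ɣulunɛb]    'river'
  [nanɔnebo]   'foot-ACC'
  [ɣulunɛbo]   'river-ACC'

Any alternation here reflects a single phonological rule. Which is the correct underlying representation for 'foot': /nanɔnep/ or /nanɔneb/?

The stem for 'foot' ends in [p] in [nanɔnep] but [b] in [nanɔnebo].
If /b/ were underlying and a rule turned it into [p] in isolation, 'river' would also alternate; but it has [b] in both [ɣulunɛb] and [ɣulunɛbo].
Therefore /p/ is basic and [b] is derived by intervocalic voicing (voiceless stops become voiced between vowels).

/nanɔnep/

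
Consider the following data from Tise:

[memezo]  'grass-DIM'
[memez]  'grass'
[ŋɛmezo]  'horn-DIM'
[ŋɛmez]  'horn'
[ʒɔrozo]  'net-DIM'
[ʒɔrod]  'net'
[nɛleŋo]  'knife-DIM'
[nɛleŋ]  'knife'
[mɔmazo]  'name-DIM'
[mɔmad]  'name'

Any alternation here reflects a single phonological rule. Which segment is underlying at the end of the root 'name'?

/d/

The stem for 'name' ends in [z] in [mɔmazo] but [d] in [mɔmad].
If /z/ were underlying and a rule turned it into [d] in isolation, 'grass' would also alternate; but it has [z] in both [memezo] and [memez].
The alternation reflects intervocalic spirantization: voiced stops become fricatives between vowels. /d/ is underlying.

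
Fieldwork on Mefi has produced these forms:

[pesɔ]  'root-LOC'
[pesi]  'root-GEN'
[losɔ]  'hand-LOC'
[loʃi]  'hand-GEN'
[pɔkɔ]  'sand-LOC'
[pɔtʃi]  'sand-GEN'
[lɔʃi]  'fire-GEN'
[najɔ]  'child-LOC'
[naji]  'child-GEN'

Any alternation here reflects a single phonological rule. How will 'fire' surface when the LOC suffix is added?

'hand' shows [s] ~ [ʃ] at the end of the stem ([losɔ] vs [loʃi]).
The stem 'root' ([pesɔ], [pesi]) shows [s] unchanged in both environments, so [s] cannot be basic with [ʃ] derived before the GEN suffix.
Therefore /ʃ/ is basic and [s] is derived by depalatalization (palato-alveolar /tʃ/ and /ʃ/ become [k] and [s] when no front vowel follows).
The one attested form of 'fire', [lɔʃi], shows underlying /lɔʃ/. Applying the same rule when no front vowel follows gives [lɔsɔ].

[lɔsɔ]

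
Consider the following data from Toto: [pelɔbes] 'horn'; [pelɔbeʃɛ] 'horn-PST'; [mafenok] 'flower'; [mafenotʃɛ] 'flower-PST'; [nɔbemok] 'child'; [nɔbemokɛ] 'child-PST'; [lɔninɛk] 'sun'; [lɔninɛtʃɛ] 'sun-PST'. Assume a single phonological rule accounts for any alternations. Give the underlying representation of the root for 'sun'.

/lɔninɛtʃ/

'sun' shows [k] ~ [tʃ] at the end of the stem ([lɔninɛk] vs [lɔninɛtʃɛ]).
The stem 'child' ([nɔbemok], [nɔbemokɛ]) shows [k] unchanged in both environments, so [k] cannot be basic with [tʃ] derived before the PST suffix.
The underlying segment must be /tʃ/; palato-alveolar /tʃ/ and /ʃ/ become [k] and [s] when no front vowel follows, yielding [k] there.
Hence 'sun' is /lɔninɛtʃ/ underlyingly.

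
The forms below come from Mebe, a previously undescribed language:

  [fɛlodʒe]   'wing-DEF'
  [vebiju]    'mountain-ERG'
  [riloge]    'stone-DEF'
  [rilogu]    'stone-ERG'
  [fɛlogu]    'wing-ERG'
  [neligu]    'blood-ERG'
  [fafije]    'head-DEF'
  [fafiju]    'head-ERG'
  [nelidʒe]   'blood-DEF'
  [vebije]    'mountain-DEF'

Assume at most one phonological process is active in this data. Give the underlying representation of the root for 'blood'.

/nelidʒ/

The root 'blood' surfaces as [nelidʒe] and [neligu], with a stem-final [dʒ] ~ [g] alternation.
The stem 'stone' ([riloge], [rilogu]) shows [g] unchanged in both environments, so [g] cannot be basic with [dʒ] derived before the DEF suffix.
The underlying segment must be /dʒ/; palato-alveolar /dʒ/ becomes [g] when no front vowel follows, yielding [g] there.
So 'blood' = /nelidʒ/.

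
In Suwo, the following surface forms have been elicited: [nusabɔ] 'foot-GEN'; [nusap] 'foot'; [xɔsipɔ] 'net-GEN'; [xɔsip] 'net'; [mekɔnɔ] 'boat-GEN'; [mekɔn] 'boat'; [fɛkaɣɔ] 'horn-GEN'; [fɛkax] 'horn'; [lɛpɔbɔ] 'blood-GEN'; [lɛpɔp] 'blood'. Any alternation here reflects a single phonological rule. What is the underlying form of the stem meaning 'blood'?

/lɛpɔb/

In [lɛpɔbɔ] and [lɛpɔp] the final segment of 'blood' alternates: [b] ~ [p].
If /p/ were underlying and a rule turned it into [b] before the GEN suffix, 'net' would also alternate; but it has [p] in both [xɔsipɔ] and [xɔsip].
Therefore /b/ is basic and [p] is derived by word-final obstruent devoicing (voiced obstruents become voiceless word-finally).
Hence 'blood' is /lɛpɔb/ underlyingly.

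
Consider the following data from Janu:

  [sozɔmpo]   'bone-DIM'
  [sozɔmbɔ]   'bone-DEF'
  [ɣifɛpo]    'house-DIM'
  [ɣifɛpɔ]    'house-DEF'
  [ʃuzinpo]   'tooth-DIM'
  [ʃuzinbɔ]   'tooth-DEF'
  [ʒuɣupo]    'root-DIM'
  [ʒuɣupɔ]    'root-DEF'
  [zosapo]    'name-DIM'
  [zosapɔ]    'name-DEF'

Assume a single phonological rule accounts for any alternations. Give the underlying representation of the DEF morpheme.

The DEF suffix surfaces as [-bɔ] and [-pɔ], depending on the final segment of the stem.
The DIM suffix, which begins with [p], is invariant after every stem; so [p] is not altered by any rule here.
The DEF suffix is therefore /-bɔ/ underlyingly, with post-vocalic devoicing: voiced stops become voiceless after a vowel.

/-bɔ/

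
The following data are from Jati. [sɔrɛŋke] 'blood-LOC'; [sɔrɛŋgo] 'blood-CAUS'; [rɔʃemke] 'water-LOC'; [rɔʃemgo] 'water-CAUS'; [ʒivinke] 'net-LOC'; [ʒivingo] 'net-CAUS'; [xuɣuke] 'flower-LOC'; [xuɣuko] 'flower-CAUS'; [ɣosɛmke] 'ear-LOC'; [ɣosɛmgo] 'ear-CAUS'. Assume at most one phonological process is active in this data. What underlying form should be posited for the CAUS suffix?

/-go/

The CAUS morpheme has two allomorphs, [-go] and [-ko].
The LOC suffix, which begins with [k], is invariant after every stem; so [k] is not altered by any rule here.
The CAUS suffix is therefore /-go/ underlyingly, with post-vocalic devoicing: voiced stops become voiceless after a vowel.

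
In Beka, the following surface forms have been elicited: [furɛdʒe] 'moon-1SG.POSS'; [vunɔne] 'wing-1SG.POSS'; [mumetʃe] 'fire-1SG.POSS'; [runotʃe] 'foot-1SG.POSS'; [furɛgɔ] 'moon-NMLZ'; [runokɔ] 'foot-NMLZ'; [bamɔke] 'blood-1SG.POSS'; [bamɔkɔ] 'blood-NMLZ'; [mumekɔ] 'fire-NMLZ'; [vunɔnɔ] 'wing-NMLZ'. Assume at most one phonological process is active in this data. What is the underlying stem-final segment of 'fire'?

The root 'fire' surfaces as [mumetʃe] and [mumekɔ], with a stem-final [tʃ] ~ [k] alternation.
If /k/ were underlying and a rule turned it into [tʃ] before the 1SG.POSS suffix, 'blood' would also alternate; but it has [k] in both [bamɔke] and [bamɔkɔ].
The alternation reflects depalatalization: palato-alveolar /tʃ/ and /dʒ/ become [k] and [g] when no front vowel follows. /tʃ/ is underlying.

/tʃ/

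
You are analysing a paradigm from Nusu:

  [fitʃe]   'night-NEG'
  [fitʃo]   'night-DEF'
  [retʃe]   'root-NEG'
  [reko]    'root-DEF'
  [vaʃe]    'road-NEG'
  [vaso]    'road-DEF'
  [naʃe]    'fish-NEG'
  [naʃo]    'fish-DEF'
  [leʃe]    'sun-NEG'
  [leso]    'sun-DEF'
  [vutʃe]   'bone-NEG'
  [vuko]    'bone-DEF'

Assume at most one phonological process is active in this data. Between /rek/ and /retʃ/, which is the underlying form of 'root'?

The stem for 'root' ends in [tʃ] in [retʃe] but [k] in [reko].
But 'night' keeps [tʃ] in both environments ([fitʃe], [fitʃo]), so there is no rule changing /tʃ/ to [k] before the DEF suffix.
The alternation reflects palatalization before a front vowel: /k/ and /s/ become palato-alveolar [tʃ] and [ʃ] before a front vowel. /k/ is underlying.

/rek/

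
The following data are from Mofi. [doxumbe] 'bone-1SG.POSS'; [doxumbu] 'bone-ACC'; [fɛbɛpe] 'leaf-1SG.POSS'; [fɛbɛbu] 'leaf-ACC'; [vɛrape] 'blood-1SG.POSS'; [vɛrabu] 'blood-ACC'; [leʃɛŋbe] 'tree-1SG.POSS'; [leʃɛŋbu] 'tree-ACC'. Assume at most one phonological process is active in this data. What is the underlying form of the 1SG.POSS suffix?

/-pe/

The 1SG.POSS morpheme has two allomorphs, [-be] and [-pe].
The ACC suffix, which begins with [b], is invariant after every stem; so [b] is not altered by any rule here.
So the underlying form is /-pe/, and voiceless stops become voiced after a nasal.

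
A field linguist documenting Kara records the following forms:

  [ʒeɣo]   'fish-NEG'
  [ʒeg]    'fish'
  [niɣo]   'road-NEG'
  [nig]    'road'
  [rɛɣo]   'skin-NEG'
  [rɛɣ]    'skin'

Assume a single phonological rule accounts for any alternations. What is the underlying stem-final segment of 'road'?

The stem for 'road' ends in [ɣ] in [niɣo] but [g] in [nig].
The stem 'skin' ([rɛɣo], [rɛɣ]) shows [ɣ] unchanged in both environments, so [ɣ] cannot be basic with [g] derived in isolation.
Therefore /g/ is basic and [ɣ] is derived by intervocalic spirantization (voiced stops become fricatives between vowels).

/g/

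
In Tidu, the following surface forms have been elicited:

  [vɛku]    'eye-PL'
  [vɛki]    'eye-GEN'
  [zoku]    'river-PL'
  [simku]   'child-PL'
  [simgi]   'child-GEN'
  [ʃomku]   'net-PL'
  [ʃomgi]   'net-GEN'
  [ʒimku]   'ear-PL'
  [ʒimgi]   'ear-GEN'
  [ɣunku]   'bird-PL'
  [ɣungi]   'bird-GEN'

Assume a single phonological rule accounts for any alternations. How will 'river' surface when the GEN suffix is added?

[zoki]

The GEN suffix surfaces as [-gi] and [-ki], depending on the final segment of the stem.
The PL suffix, which begins with [k], is invariant after every stem; so [k] is not altered by any rule here.
The GEN suffix is therefore /-gi/ underlyingly, with post-vocalic devoicing: voiced stops become voiceless after a vowel.
After 'river', which ends in a vowel, the suffix surfaces as [-ki], giving [zoki].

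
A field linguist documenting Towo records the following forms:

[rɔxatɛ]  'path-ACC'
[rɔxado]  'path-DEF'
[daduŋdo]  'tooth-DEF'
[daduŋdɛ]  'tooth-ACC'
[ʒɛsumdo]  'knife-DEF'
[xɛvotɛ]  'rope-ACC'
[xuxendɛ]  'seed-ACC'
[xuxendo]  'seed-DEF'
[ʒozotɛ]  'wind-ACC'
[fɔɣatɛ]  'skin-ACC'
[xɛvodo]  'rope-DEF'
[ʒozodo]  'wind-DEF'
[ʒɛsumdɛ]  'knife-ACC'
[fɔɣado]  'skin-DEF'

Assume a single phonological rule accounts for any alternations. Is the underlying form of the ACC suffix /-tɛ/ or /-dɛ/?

/-tɛ/

The ACC suffix surfaces as [-dɛ] and [-tɛ], depending on the final segment of the stem.
The DEF suffix, which begins with [d], is invariant after every stem; so [d] is not altered by any rule here.
So the underlying form is /-tɛ/, and voiceless stops become voiced after a nasal.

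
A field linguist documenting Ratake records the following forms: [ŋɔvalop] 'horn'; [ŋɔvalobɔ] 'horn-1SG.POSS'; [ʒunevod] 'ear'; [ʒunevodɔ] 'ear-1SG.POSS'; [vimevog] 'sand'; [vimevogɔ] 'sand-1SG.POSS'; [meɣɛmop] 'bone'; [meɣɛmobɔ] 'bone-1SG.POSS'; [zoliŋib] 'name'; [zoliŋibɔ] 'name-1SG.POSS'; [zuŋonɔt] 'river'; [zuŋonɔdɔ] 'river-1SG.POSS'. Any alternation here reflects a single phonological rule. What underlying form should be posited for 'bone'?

/meɣɛmop/

In [meɣɛmop] and [meɣɛmobɔ] the final segment of 'bone' alternates: [p] ~ [b].
The stem 'name' ([zoliŋib], [zoliŋibɔ]) shows [b] unchanged in both environments, so [b] cannot be basic with [p] derived in isolation.
Therefore /p/ is basic and [b] is derived by intervocalic voicing (voiceless stops become voiced between vowels).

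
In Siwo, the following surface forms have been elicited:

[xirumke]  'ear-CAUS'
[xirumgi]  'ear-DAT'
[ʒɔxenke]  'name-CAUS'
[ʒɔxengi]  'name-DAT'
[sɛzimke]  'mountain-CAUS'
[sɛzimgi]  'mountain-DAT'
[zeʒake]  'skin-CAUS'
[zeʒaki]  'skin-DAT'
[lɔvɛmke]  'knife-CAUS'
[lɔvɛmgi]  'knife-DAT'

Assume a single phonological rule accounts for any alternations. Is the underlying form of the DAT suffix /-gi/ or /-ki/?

The DAT suffix surfaces as [-gi] and [-ki], depending on the final segment of the stem.
The CAUS suffix, which begins with [k], is invariant after every stem; so [k] is not altered by any rule here.
So the underlying form is /-gi/, and voiced stops become voiceless after a vowel.

/-gi/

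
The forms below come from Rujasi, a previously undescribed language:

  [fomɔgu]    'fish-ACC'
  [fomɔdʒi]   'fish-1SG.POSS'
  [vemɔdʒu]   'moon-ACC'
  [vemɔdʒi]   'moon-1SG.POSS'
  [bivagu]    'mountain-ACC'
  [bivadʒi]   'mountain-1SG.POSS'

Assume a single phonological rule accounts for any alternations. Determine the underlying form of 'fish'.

/fomɔg/

The root 'fish' surfaces as [fomɔgu] and [fomɔdʒi], with a stem-final [g] ~ [dʒ] alternation.
If /dʒ/ were underlying and a rule turned it into [g] before the ACC suffix, 'moon' would also alternate; but it has [dʒ] in both [vemɔdʒu] and [vemɔdʒi].
Therefore /g/ is basic and [dʒ] is derived by palatalization before a front vowel (/g/ becomes palato-alveolar [dʒ] before a front vowel).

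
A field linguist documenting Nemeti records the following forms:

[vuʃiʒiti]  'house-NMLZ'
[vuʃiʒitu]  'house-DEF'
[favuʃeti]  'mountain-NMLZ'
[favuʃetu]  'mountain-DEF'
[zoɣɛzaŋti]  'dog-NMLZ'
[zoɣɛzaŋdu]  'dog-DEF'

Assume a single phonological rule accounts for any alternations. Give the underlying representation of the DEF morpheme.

/-du/

The DEF suffix surfaces as [-du] and [-tu], depending on the final segment of the stem.
By contrast the NMLZ suffix keeps its initial [t] throughout — that segment must be underlying.
The DEF suffix is therefore /-du/ underlyingly, with post-vocalic devoicing: voiced stops become voiceless after a vowel.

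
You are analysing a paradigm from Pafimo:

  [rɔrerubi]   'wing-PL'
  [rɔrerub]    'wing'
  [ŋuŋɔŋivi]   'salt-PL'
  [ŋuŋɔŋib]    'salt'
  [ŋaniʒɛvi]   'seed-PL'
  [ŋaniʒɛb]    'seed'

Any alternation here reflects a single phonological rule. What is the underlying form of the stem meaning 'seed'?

The root 'seed' surfaces as [ŋaniʒɛvi] and [ŋaniʒɛb], with a stem-final [v] ~ [b] alternation.
Compare 'wing', with invariant [b] in [rɔrerubi] and [rɔrerub]: an analysis with underlying /b/ and a rule producing [v] before the PL suffix would wrongly predict alternation here too.
The alternation reflects word-final hardening: voiced fricatives become stops word-finally. /v/ is underlying.

/ŋaniʒɛv/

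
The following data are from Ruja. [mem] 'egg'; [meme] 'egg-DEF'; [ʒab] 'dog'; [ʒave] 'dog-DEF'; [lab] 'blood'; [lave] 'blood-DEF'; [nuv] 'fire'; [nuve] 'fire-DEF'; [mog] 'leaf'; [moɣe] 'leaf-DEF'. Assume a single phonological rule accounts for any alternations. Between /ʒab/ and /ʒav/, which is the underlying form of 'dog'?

The root 'dog' surfaces as [ʒab] and [ʒave], with a stem-final [b] ~ [v] alternation.
Compare 'fire', with invariant [v] in [nuv] and [nuve]: an analysis with underlying /v/ and a rule producing [b] in isolation would wrongly predict alternation here too.
The alternation reflects intervocalic spirantization: voiced stops become fricatives between vowels. /b/ is underlying.

/ʒab/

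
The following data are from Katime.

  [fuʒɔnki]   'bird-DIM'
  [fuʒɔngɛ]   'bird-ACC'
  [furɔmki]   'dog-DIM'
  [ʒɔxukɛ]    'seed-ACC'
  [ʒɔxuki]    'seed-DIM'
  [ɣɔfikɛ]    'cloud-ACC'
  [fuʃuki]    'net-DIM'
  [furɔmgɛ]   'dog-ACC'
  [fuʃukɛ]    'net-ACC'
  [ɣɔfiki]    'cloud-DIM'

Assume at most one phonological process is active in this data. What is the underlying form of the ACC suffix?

/-gɛ/

The ACC morpheme has two allomorphs, [-gɛ] and [-kɛ].
By contrast the DIM suffix keeps its initial [k] throughout — that segment must be underlying.
So the underlying form is /-gɛ/, and voiced stops become voiceless after a vowel.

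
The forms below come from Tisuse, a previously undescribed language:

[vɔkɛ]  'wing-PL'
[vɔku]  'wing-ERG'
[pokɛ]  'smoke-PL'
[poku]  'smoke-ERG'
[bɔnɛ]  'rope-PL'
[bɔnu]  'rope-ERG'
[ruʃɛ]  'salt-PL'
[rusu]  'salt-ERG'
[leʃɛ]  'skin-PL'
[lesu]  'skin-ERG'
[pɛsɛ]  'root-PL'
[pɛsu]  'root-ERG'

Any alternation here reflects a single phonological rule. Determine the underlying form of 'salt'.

'salt' shows [ʃ] ~ [s] at the end of the stem ([ruʃɛ] vs [rusu]).
Compare 'root', with invariant [s] in [pɛsɛ] and [pɛsu]: an analysis with underlying /s/ and a rule producing [ʃ] before the PL suffix would wrongly predict alternation here too.
The alternation reflects depalatalization: palato-alveolar /ʃ/ becomes [s] when no front vowel follows. /ʃ/ is underlying.

/ruʃ/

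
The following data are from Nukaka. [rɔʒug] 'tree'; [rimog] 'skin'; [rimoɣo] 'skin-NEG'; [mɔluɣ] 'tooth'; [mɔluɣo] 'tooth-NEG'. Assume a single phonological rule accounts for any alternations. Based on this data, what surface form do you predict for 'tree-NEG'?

In [rimog] and [rimoɣo] the final segment of 'skin' alternates: [g] ~ [ɣ].
The stem 'tooth' ([mɔluɣ], [mɔluɣo]) shows [ɣ] unchanged in both environments, so [ɣ] cannot be basic with [g] derived in isolation.
The underlying segment must be /g/; voiced stops become fricatives between vowels, yielding [ɣ] there.
From [rɔʒug] the stem 'tree' is /rɔʒug/; between vowels this yields [rɔʒuɣo].

[rɔʒuɣo]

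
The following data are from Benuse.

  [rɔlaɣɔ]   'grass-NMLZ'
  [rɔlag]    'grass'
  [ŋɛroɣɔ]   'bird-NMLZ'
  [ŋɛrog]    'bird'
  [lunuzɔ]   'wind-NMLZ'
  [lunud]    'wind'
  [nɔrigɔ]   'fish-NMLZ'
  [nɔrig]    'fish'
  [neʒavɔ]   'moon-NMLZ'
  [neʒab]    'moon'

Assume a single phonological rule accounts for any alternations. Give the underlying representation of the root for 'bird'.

In [ŋɛroɣɔ] and [ŋɛrog] the final segment of 'bird' alternates: [ɣ] ~ [g].
If /g/ were underlying and a rule turned it into [ɣ] before the NMLZ suffix, 'fish' would also alternate; but it has [g] in both [nɔrigɔ] and [nɔrig].
Therefore /ɣ/ is basic and [g] is derived by word-final hardening (voiced fricatives become stops word-finally).

/ŋɛroɣ/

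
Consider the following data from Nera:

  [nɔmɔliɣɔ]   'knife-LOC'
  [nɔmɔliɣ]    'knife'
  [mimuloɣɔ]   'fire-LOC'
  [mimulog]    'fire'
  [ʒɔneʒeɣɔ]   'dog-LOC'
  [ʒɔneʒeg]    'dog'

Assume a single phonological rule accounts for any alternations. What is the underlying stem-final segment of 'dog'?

In [ʒɔneʒeɣɔ] and [ʒɔneʒeg] the final segment of 'dog' alternates: [ɣ] ~ [g].
But 'knife' keeps [ɣ] in both environments ([nɔmɔliɣɔ], [nɔmɔliɣ]), so there is no rule changing /ɣ/ to [g] in isolation.
The alternation reflects intervocalic spirantization: voiced stops become fricatives between vowels. /g/ is underlying.

/g/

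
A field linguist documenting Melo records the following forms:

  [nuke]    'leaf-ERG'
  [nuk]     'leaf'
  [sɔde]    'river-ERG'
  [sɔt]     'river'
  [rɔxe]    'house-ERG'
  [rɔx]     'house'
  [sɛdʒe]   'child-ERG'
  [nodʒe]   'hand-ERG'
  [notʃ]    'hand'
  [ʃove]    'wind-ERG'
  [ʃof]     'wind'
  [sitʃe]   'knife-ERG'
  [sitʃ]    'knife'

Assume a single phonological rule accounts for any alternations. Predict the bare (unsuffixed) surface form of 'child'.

[sɛtʃ]

In [nodʒe] and [notʃ] the final segment of 'hand' alternates: [dʒ] ~ [tʃ].
Compare 'knife', with invariant [tʃ] in [sitʃe] and [sitʃ]: an analysis with underlying /tʃ/ and a rule producing [dʒ] before the ERG suffix would wrongly predict alternation here too.
So /dʒ/ is underlying, and a rule of word-final obstruent devoicing — voiced obstruents become voiceless word-finally — gives [tʃ].
From [sɛdʒe] the stem 'child' is /sɛdʒ/; word-finally this yields [sɛtʃ].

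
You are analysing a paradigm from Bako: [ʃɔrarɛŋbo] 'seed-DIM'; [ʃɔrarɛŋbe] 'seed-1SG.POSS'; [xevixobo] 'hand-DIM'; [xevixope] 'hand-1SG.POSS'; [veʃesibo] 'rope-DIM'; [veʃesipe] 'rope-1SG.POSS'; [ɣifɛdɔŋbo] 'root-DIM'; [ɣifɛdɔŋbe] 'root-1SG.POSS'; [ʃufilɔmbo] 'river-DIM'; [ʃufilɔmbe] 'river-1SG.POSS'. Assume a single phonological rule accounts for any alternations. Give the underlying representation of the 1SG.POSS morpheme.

/-pe/

The 1SG.POSS morpheme has two allomorphs, [-be] and [-pe].
The DIM suffix, which begins with [b], is invariant after every stem; so [b] is not altered by any rule here.
The 1SG.POSS suffix is therefore /-pe/ underlyingly, with post-nasal voicing: voiceless stops become voiced after a nasal.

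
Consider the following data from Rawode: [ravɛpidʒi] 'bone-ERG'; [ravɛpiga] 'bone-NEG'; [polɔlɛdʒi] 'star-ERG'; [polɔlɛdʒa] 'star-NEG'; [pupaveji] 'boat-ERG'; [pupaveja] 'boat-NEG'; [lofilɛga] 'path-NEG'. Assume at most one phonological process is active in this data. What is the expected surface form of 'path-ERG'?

[lofilɛdʒi]

The root 'bone' surfaces as [ravɛpidʒi] and [ravɛpiga], with a stem-final [dʒ] ~ [g] alternation.
But 'star' keeps [dʒ] in both environments ([polɔlɛdʒi], [polɔlɛdʒa]), so there is no rule changing /dʒ/ to [g] before the NEG suffix.
The underlying segment must be /g/; /g/ becomes palato-alveolar [dʒ] before a front vowel, yielding [dʒ] there.
From [lofilɛga] the stem 'path' is /lofilɛg/; before a front vowel this yields [lofilɛdʒi].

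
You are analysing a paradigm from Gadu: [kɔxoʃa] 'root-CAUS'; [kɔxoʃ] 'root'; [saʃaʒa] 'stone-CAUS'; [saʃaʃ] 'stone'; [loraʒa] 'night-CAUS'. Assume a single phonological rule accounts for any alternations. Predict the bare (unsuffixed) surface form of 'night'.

[loraʃ]

The root 'stone' surfaces as [saʃaʒa] and [saʃaʃ], with a stem-final [ʒ] ~ [ʃ] alternation.
Compare 'root', with invariant [ʃ] in [kɔxoʃa] and [kɔxoʃ]: an analysis with underlying /ʃ/ and a rule producing [ʒ] before the CAUS suffix would wrongly predict alternation here too.
So /ʒ/ is underlying, and a rule of word-final obstruent devoicing — voiced obstruents become voiceless word-finally — gives [ʃ].
The one attested form of 'night', [loraʒa], shows underlying /loraʒ/. Applying the same rule word-finally gives [loraʃ].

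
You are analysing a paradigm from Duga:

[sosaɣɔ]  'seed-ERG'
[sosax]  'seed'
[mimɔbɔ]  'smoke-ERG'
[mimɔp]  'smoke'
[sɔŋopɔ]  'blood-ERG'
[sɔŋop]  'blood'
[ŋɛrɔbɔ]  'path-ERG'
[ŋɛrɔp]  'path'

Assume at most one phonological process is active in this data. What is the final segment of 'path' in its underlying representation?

/b/

The root 'path' surfaces as [ŋɛrɔbɔ] and [ŋɛrɔp], with a stem-final [b] ~ [p] alternation.
If /p/ were underlying and a rule turned it into [b] before the ERG suffix, 'blood' would also alternate; but it has [p] in both [sɔŋopɔ] and [sɔŋop].
Therefore /b/ is basic and [p] is derived by word-final obstruent devoicing (voiced obstruents become voiceless word-finally).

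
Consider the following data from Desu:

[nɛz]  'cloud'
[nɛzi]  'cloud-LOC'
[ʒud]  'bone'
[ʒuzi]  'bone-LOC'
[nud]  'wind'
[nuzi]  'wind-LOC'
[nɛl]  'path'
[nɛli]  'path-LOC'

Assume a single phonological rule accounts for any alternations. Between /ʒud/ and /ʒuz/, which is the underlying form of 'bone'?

The root 'bone' surfaces as [ʒud] and [ʒuzi], with a stem-final [d] ~ [z] alternation.
But 'cloud' keeps [z] in both environments ([nɛz], [nɛzi]), so there is no rule changing /z/ to [d] in isolation.
Therefore /d/ is basic and [z] is derived by intervocalic spirantization (voiced stops become fricatives between vowels).

/ʒud/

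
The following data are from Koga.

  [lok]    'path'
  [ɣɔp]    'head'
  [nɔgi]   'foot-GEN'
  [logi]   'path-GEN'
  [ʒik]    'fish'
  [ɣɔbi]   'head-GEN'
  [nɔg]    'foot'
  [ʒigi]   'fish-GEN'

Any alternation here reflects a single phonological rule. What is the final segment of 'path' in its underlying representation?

In [lok] and [logi] the final segment of 'path' alternates: [k] ~ [g].
But 'foot' keeps [g] in both environments ([nɔg], [nɔgi]), so there is no rule changing /g/ to [k] in isolation.
The underlying segment must be /k/; voiceless stops become voiced between vowels, yielding [g] there.

/k/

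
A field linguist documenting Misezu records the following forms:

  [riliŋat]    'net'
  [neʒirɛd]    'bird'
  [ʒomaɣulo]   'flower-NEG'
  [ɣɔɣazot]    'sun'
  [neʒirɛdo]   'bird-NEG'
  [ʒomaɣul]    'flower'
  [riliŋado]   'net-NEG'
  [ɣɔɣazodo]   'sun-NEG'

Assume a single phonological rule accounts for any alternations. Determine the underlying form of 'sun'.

The stem for 'sun' ends in [t] in [ɣɔɣazot] but [d] in [ɣɔɣazodo].
But 'bird' keeps [d] in both environments ([neʒirɛd], [neʒirɛdo]), so there is no rule changing /d/ to [t] in isolation.
The underlying segment must be /t/; voiceless stops become voiced between vowels, yielding [d] there.
The underlying form of 'sun' is therefore /ɣɔɣazot/.

/ɣɔɣazot/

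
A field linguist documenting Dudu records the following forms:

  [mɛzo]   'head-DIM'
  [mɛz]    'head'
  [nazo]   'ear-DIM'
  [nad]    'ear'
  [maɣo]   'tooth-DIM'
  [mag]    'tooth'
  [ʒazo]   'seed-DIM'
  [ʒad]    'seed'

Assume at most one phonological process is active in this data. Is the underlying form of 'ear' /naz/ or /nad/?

The root 'ear' surfaces as [nazo] and [nad], with a stem-final [z] ~ [d] alternation.
If /z/ were underlying and a rule turned it into [d] in isolation, 'head' would also alternate; but it has [z] in both [mɛzo] and [mɛz].
Therefore /d/ is basic and [z] is derived by intervocalic spirantization (voiced stops become fricatives between vowels).

/nad/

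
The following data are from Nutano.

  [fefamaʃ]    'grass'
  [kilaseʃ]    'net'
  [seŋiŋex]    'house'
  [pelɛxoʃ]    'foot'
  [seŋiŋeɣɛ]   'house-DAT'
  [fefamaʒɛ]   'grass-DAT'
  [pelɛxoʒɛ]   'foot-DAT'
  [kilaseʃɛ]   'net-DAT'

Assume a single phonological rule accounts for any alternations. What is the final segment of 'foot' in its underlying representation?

/ʒ/

The root 'foot' surfaces as [pelɛxoʃ] and [pelɛxoʒɛ], with a stem-final [ʃ] ~ [ʒ] alternation.
Compare 'net', with invariant [ʃ] in [kilaseʃ] and [kilaseʃɛ]: an analysis with underlying /ʃ/ and a rule producing [ʒ] before the DAT suffix would wrongly predict alternation here too.
The underlying segment must be /ʒ/; voiced obstruents become voiceless word-finally, yielding [ʃ] there.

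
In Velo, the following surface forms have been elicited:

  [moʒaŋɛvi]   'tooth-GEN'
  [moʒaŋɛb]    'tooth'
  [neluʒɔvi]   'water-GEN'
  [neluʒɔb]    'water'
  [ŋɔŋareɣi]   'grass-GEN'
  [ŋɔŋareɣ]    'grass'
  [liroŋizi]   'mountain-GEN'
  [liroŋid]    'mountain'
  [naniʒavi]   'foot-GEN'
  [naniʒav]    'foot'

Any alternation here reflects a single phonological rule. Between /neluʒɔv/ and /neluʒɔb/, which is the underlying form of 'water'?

/neluʒɔb/

In [neluʒɔvi] and [neluʒɔb] the final segment of 'water' alternates: [v] ~ [b].
The stem 'foot' ([naniʒavi], [naniʒav]) shows [v] unchanged in both environments, so [v] cannot be basic with [b] derived in isolation.
The underlying segment must be /b/; voiced stops become fricatives between vowels, yielding [v] there.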